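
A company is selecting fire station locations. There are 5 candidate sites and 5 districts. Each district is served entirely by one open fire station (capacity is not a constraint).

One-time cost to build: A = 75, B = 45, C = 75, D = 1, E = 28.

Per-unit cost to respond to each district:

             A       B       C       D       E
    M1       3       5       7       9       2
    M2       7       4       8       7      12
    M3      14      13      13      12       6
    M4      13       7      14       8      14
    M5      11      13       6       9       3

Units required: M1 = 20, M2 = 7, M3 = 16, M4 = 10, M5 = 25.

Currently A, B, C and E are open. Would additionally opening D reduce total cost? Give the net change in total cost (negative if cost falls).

Current service cost with {A, B, C, E}: 309.
Adding D: each district re-picks its cheapest; new service cost 309, saving 0.
Extra fixed cost: 1. Net change = 1 − 0 = 1.
(Totals: 532 → 533.)

No — net change +1 (cost rises by 1).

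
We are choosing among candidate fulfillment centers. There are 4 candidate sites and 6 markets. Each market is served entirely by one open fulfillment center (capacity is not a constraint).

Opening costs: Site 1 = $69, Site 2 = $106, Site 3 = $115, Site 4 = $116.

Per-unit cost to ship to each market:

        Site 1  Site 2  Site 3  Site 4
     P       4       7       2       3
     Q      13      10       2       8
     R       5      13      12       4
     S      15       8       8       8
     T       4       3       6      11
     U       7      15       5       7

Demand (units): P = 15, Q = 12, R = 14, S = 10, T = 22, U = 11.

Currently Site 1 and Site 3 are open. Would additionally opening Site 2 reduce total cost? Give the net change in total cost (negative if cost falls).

Current service cost with {Site 1, Site 3}: 347.
Adding Site 2: each market re-picks its cheapest; new service cost 325, saving 22.
Extra fixed cost: 106. Net change = 106 − 22 = 84.
(Totals: 531 → 615.)

No — net change +84 (cost rises by 84).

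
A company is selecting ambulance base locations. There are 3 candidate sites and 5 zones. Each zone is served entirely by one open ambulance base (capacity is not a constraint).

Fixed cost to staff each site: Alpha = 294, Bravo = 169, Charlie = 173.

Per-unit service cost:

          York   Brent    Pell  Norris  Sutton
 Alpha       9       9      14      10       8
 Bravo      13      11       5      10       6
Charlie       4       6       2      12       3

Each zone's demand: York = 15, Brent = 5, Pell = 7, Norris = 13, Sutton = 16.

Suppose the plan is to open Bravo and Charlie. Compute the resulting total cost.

Total cost: 624

Each zone is assigned to its cheapest site among the open ones.
{Bravo, Charlie}: York→Charlie 4·15=60, Brent→Charlie 6·5=30, Pell→Charlie 2·7=14, Norris→Bravo 10·13=130, Sutton→Charlie 3·16=48. Service 282; fixed 342; total 624.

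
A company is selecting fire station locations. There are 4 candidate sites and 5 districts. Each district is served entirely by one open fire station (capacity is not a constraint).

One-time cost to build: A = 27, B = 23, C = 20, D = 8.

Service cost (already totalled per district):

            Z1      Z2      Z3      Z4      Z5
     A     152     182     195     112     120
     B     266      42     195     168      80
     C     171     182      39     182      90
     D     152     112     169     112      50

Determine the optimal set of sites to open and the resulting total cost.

For any fixed open set, each district goes to its cheapest open site; total = fixed + service.
{B, C, D}: Z1→D 152, Z2→B 42, Z3→C 39, Z4→D 112, Z5→D 50. Service 395; fixed 51; total 446.
{A, B, C, D}: service 395 + fixed 78 = 473
{C, D}: service 465 + fixed 28 = 493
{D}: service 595 + fixed 8 = 603
No other subset beats 446.

Open B, C and D; minimum total cost 446.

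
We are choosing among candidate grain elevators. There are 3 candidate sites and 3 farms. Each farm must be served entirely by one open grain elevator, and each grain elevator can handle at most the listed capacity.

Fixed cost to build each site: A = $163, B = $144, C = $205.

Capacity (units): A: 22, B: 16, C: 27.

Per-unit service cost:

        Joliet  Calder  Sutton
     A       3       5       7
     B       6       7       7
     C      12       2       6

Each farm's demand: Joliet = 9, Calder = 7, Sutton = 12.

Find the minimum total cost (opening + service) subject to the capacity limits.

Open {A, B}: Joliet→A 3·9=27, Calder→A 5·7=35, Sutton→B 7·12=84.
Loads: A carries 16/22, B carries 12/16. Service 146; fixed 307; total 453.
Next best feasible plan costs 467.

Minimum total cost: 453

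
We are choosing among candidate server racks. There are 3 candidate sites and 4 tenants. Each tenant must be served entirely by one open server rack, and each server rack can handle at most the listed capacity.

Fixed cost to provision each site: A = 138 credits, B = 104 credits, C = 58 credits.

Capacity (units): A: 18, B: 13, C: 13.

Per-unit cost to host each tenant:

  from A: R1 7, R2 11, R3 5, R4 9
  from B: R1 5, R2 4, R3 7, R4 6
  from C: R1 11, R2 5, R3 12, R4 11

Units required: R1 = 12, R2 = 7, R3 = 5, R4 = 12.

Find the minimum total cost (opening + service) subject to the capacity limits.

Open {A, B, C}: R1→A 7·12=84, R2→C 5·7=35, R3→A 5·5=25, R4→B 6·12=72.
Loads: A carries 17/18, B carries 12/13, C carries 7/13. Service 216; fixed 300; total 516.
Next best feasible plan costs 528.

Minimum total cost: 516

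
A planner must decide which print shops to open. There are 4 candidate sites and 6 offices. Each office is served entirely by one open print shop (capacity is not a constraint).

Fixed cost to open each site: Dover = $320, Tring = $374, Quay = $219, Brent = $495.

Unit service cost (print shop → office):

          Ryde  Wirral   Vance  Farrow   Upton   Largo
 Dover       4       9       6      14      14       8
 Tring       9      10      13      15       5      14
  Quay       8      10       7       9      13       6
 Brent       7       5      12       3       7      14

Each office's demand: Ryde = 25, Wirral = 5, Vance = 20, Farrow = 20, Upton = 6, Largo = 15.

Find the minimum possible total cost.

Minimum total cost: 957

For any fixed open set, each office goes to its cheapest open site; total = fixed + service.
{Quay}: Ryde→Quay 8·25=200, Wirral→Quay 10·5=50, Vance→Quay 7·20=140, Farrow→Quay 9·20=180, Upton→Quay 13·6=78, Largo→Quay 6·15=90. Service 738; fixed 219; total 957.
{Dover}: Ryde→Dover 4·25=100, Wirral→Dover 9·5=45, Vance→Dover 6·20=120, Farrow→Dover 14·20=280, Upton→Dover 14·6=84, Largo→Dover 8·15=120. Service 749; fixed 320; total 1069.
{Dover, Quay}: service 613 + fixed 539 = 1152
{Dover, Tring, Quay, Brent}: service 425 + fixed 1408 = 1833
No other subset beats 957.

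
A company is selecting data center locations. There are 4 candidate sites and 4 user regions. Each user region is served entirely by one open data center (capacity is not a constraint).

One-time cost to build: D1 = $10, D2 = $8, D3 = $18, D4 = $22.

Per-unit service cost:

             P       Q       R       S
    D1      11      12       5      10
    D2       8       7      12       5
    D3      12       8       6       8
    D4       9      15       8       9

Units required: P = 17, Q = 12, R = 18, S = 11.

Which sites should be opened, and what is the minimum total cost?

Open D1 and D2; minimum total cost 383.

For any fixed open set, each user region goes to its cheapest open site; total = fixed + service.
{D1, D2}: P→D2 8·17=136, Q→D2 7·12=84, R→D1 5·18=90, S→D2 5·11=55. Service 365; fixed 18; total 383.
{D1, D2, D3}: P→D2 8·17=136, Q→D2 7·12=84, R→D1 5·18=90, S→D2 5·11=55. Service 365; fixed 36; total 401.
{D1, D2, D4}: service 365 + fixed 40 = 405
{D1, D2, D3, D4}: service 365 + fixed 58 = 423
(All 15 nonempty subsets were checked; D1 and D2 is lowest.)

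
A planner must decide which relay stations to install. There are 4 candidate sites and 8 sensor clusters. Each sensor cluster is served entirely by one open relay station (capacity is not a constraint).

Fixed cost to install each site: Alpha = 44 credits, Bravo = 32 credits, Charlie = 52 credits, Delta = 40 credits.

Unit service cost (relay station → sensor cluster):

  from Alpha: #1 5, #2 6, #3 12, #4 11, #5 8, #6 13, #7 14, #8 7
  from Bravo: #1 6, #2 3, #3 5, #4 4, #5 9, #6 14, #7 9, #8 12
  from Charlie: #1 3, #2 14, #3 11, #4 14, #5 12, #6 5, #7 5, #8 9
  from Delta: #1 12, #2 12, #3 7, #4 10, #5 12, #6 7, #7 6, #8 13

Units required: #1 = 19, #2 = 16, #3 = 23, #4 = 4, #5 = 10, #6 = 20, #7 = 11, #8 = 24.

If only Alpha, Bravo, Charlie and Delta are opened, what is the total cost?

Total cost: 807

Each sensor cluster is assigned to its cheapest site among the open ones.
{Alpha, Bravo, Charlie, Delta}: #1→Charlie 3·19=57, #2→Bravo 3·16=48, #3→Bravo 5·23=115, #4→Bravo 4·4=16, #5→Alpha 8·10=80, #6→Charlie 5·20=100, #7→Charlie 5·11=55, #8→Alpha 7·24=168. Service 639; fixed 168; total 807.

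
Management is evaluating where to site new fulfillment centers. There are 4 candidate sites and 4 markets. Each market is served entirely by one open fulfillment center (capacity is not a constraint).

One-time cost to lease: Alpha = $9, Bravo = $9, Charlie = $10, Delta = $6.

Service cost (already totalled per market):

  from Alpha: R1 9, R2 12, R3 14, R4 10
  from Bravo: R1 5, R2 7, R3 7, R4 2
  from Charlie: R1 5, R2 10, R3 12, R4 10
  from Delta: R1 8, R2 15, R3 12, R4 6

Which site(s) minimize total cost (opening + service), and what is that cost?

Open Bravo only; minimum total cost 30.

For any fixed open set, each market goes to its cheapest open site; total = fixed + service.
{Bravo}: R1→Bravo 5, R2→Bravo 7, R3→Bravo 7, R4→Bravo 2. Service 21; fixed 9; total 30.
{Bravo, Delta}: service 21 + fixed 15 = 36
{Alpha, Bravo}: service 21 + fixed 18 = 39
{Alpha, Bravo, Charlie, Delta}: service 21 + fixed 34 = 55
No other subset beats 30.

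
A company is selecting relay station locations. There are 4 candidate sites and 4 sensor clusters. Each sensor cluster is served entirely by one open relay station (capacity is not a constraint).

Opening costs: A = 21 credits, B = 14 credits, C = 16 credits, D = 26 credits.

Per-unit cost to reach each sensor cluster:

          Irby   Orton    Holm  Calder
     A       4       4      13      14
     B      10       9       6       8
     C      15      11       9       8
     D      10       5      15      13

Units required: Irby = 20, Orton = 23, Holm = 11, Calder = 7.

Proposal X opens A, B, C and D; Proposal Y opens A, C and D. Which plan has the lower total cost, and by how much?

Proposal X is cheaper by 19.

Proposal X: {A, B, C, D}: Irby→A 4·20=80, Orton→A 4·23=92, Holm→B 6·11=66, Calder→B 8·7=56. Service 294; fixed 77; total 371.
Proposal Y: {A, C, D}: Irby→A 4·20=80, Orton→A 4·23=92, Holm→C 9·11=99, Calder→C 8·7=56. Service 327; fixed 63; total 390.
Difference: |371 − 390| = 19.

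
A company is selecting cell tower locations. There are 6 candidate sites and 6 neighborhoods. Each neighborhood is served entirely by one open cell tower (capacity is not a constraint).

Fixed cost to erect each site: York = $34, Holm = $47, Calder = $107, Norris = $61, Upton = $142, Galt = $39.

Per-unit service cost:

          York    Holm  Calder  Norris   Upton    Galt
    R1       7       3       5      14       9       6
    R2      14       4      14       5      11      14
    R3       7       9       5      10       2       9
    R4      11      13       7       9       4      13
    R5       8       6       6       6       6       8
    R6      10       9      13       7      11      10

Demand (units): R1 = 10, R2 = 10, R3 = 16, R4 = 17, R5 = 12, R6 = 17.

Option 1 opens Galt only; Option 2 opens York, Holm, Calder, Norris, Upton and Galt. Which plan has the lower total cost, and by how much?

Option 1: {Galt}: R1→Galt 6·10=60, R2→Galt 14·10=140, R3→Galt 9·16=144, R4→Galt 13·17=221, R5→Galt 8·12=96, R6→Galt 10·17=170. Service 831; fixed 39; total 870.
Option 2: {York, Holm, Calder, Norris, Upton, Galt}: R1→Holm 3·10=30, R2→Holm 4·10=40, R3→Upton 2·16=32, R4→Upton 4·17=68, R5→Holm 6·12=72, R6→Norris 7·17=119. Service 361; fixed 430; total 791.
Difference: |870 − 791| = 79.

Option 2 is cheaper by 79.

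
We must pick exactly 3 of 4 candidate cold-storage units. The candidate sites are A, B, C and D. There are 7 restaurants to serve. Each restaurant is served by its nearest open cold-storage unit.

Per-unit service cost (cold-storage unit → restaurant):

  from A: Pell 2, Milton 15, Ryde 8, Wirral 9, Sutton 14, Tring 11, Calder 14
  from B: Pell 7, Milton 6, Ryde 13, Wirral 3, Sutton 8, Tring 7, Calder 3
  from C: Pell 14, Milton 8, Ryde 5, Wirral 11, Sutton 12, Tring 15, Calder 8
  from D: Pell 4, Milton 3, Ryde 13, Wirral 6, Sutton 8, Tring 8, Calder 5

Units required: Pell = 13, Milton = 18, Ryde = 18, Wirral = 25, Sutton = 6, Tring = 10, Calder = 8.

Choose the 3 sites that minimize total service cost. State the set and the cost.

Choose B, C and D; total service cost 413.

With exactly 3 open, each restaurant uses its cheapest among the chosen.
{B, C, D}: Pell→D 4·13=52, Milton→D 3·18=54, Ryde→C 5·18=90, Wirral→B 3·25=75, Sutton→B 8·6=48, Tring→B 7·10=70, Calder→B 3·8=24. Service cost 413.
{A, B, C}: service cost 441
{A, B, D}: service cost 441
Among all 4 size-3 choices, {B, C, D} is lowest.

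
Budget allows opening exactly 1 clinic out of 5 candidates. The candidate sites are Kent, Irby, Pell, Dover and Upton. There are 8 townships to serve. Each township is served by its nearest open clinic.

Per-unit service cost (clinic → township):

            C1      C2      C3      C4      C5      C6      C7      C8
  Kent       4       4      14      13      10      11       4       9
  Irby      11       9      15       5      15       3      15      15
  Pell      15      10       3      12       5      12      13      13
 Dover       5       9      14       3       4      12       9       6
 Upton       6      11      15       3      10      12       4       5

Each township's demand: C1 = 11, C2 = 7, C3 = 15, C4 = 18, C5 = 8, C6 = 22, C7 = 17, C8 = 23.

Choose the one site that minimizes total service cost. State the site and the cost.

With exactly 1 open, each township uses its cheapest among the chosen.
{Upton}: C1→Upton 6·11=66, C2→Upton 11·7=77, C3→Upton 15·15=225, C4→Upton 3·18=54, C5→Upton 10·8=80, C6→Upton 12·22=264, C7→Upton 4·17=68, C8→Upton 5·23=115. Service cost 949.
{Dover}: service cost 969
{Kent}: service cost 1113
Among all 5 size-1 choices, {Upton} is lowest.

Choose Upton only; total service cost 949.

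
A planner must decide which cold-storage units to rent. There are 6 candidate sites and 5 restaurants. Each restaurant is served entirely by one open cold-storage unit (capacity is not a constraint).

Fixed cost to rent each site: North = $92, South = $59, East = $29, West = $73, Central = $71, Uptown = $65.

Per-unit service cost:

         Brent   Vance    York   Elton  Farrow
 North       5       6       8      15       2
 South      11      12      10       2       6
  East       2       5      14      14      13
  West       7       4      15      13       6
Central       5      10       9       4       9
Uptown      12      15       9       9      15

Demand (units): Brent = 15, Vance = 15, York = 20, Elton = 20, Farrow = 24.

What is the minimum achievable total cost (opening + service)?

For any fixed open set, each restaurant goes to its cheapest open site; total = fixed + service.
{North, South, East}: Brent→East 2·15=30, Vance→East 5·15=75, York→North 8·20=160, Elton→South 2·20=40, Farrow→North 2·24=48. Service 353; fixed 180; total 533.
{North, South}: service 413 + fixed 151 = 564
{South, East}: service 489 + fixed 88 = 577
{North, South, East, West, Central, Uptown}: Brent→East 2·15=30, Vance→West 4·15=60, York→North 8·20=160, Elton→South 2·20=40, Farrow→North 2·24=48. Service 338; fixed 389; total 727.
No other subset beats 533.

Minimum total cost: 533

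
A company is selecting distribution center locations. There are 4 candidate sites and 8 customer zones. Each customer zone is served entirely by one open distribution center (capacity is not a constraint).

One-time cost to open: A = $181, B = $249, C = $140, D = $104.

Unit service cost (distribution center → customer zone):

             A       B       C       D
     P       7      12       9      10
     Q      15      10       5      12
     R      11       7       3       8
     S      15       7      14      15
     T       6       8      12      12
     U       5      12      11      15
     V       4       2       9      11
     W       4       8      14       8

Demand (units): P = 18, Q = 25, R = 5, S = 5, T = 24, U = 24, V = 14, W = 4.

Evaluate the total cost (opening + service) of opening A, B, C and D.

Total cost: 1283

Each customer zone is assigned to its cheapest site among the open ones.
{A, B, C, D}: P→A 7·18=126, Q→C 5·25=125, R→C 3·5=15, S→B 7·5=35, T→A 6·24=144, U→A 5·24=120, V→B 2·14=28, W→A 4·4=16. Service 609; fixed 674; total 1283.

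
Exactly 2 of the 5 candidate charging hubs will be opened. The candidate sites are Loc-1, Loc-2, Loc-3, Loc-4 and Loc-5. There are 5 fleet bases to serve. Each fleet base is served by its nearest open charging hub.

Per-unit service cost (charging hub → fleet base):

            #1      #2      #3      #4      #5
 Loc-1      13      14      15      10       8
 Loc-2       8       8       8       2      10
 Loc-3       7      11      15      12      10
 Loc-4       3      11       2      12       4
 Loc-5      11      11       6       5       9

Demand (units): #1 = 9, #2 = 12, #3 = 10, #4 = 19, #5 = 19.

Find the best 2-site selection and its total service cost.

Choose Loc-2 and Loc-4; total service cost 257.

With exactly 2 open, each fleet base uses its cheapest among the chosen.
{Loc-2, Loc-4}: #1→Loc-4 3·9=27, #2→Loc-2 8·12=96, #3→Loc-4 2·10=20, #4→Loc-2 2·19=38, #5→Loc-4 4·19=76. Service cost 257.
{Loc-4, Loc-5}: service cost 350
{Loc-2, Loc-5}: service cost 437
Among all 10 size-2 choices, {Loc-2, Loc-4} is lowest.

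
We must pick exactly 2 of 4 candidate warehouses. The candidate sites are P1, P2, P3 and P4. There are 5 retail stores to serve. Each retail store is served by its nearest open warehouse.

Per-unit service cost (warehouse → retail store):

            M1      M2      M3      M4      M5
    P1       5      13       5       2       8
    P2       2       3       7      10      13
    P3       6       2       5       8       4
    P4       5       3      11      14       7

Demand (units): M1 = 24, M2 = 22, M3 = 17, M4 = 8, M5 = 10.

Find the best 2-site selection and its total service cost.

With exactly 2 open, each retail store uses its cheapest among the chosen.
{P2, P3}: M1→P2 2·24=48, M2→P3 2·22=44, M3→P3 5·17=85, M4→P3 8·8=64, M5→P3 4·10=40. Service cost 281.
{P1, P2}: service cost 295
{P1, P3}: service cost 305
Among all 6 size-2 choices, {P2, P3} is lowest.

Choose P2 and P3; total service cost 281.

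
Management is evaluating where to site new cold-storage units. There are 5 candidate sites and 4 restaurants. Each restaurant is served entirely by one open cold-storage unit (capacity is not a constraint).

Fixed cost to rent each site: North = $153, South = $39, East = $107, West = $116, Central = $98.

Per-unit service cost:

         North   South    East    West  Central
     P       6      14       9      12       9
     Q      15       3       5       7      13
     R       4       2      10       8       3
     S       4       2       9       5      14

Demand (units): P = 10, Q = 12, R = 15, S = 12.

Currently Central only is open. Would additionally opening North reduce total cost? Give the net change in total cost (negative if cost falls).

Current service cost with {Central}: 459.
Adding North: each restaurant re-picks its cheapest; new service cost 309, saving 150.
Extra fixed cost: 153. Net change = 153 − 150 = 3.
(Totals: 557 → 560.)

No — net change +3 (cost rises by 3).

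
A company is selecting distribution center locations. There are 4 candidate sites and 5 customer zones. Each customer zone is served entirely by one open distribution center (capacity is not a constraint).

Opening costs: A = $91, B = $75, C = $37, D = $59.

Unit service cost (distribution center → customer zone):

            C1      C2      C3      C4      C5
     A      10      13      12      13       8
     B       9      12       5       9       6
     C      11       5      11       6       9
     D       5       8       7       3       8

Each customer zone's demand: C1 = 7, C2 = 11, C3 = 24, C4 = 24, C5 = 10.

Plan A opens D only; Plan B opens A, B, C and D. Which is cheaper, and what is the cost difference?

Plan A: {D}: C1→D 5·7=35, C2→D 8·11=88, C3→D 7·24=168, C4→D 3·24=72, C5→D 8·10=80. Service 443; fixed 59; total 502.
Plan B: {A, B, C, D}: C1→D 5·7=35, C2→C 5·11=55, C3→B 5·24=120, C4→D 3·24=72, C5→B 6·10=60. Service 342; fixed 262; total 604.
Difference: |502 − 604| = 102.

Plan A is cheaper by 102.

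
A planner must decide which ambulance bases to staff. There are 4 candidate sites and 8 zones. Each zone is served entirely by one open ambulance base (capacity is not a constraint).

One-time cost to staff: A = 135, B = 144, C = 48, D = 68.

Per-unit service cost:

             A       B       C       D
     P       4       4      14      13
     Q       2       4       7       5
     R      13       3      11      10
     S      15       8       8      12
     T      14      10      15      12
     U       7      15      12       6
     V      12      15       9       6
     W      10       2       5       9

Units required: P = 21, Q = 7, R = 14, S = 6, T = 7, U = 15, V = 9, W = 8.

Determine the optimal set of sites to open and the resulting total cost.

Open B and D; minimum total cost 644.

For any fixed open set, each zone goes to its cheapest open site; total = fixed + service.
{B, D}: P→B 4·21=84, Q→B 4·7=28, R→B 3·14=42, S→B 8·6=48, T→B 10·7=70, U→D 6·15=90, V→D 6·9=54, W→B 2·8=16. Service 432; fixed 212; total 644.
{B, C, D}: P→B 4·21=84, Q→B 4·7=28, R→B 3·14=42, S→B 8·6=48, T→B 10·7=70, U→D 6·15=90, V→D 6·9=54, W→B 2·8=16. Service 432; fixed 260; total 692.
{B, C}: service 549 + fixed 192 = 741
{A, B, C, D}: P→A 4·21=84, Q→A 2·7=14, R→B 3·14=42, S→B 8·6=48, T→B 10·7=70, U→D 6·15=90, V→D 6·9=54, W→B 2·8=16. Service 418; fixed 395; total 813.
No other subset beats 644.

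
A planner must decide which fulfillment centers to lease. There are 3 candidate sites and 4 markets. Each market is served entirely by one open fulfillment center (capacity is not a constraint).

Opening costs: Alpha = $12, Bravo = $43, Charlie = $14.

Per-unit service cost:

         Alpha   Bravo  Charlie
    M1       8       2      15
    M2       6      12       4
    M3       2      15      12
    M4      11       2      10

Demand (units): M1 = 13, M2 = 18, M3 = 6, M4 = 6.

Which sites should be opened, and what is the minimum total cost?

For any fixed open set, each market goes to its cheapest open site; total = fixed + service.
{Alpha, Bravo, Charlie}: M1→Bravo 2·13=26, M2→Charlie 4·18=72, M3→Alpha 2·6=12, M4→Bravo 2·6=12. Service 122; fixed 69; total 191.
{Alpha, Bravo}: M1→Bravo 2·13=26, M2→Alpha 6·18=108, M3→Alpha 2·6=12, M4→Bravo 2·6=12. Service 158; fixed 55; total 213.
{Bravo, Charlie}: M1→Bravo 2·13=26, M2→Charlie 4·18=72, M3→Charlie 12·6=72, M4→Bravo 2·6=12. Service 182; fixed 57; total 239.
{Alpha}: service 290 + fixed 12 = 302
No other subset beats 191.

Open Alpha, Bravo and Charlie; minimum total cost 191.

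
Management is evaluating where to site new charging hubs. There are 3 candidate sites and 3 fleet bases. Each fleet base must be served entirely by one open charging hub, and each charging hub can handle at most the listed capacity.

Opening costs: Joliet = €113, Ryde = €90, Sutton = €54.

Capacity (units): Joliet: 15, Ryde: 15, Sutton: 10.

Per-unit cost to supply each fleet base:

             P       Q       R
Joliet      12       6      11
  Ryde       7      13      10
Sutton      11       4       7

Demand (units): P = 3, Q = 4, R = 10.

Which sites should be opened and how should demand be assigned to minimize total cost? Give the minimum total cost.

Minimum total cost: 281

Open {Ryde, Sutton}: P→Ryde 7·3=21, Q→Sutton 4·4=16, R→Ryde 10·10=100.
Loads: Ryde carries 13/15, Sutton carries 4/10. Service 137; fixed 144; total 281.
Next best feasible plan costs 287.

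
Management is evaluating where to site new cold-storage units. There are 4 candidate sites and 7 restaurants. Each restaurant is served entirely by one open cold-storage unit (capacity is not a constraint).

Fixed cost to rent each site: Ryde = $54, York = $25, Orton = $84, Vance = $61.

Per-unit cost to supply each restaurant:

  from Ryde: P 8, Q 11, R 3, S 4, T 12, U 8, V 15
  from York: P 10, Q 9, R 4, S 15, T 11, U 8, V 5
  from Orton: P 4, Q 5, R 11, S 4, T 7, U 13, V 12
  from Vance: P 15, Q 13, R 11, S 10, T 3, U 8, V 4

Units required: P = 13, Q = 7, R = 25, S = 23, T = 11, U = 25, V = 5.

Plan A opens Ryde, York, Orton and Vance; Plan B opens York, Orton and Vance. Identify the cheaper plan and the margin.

Plan B is cheaper by 29.

Plan A: {Ryde, York, Orton, Vance}: P→Orton 4·13=52, Q→Orton 5·7=35, R→Ryde 3·25=75, S→Ryde 4·23=92, T→Vance 3·11=33, U→Ryde 8·25=200, V→Vance 4·5=20. Service 507; fixed 224; total 731.
Plan B: {York, Orton, Vance}: P→Orton 4·13=52, Q→Orton 5·7=35, R→York 4·25=100, S→Orton 4·23=92, T→Vance 3·11=33, U→York 8·25=200, V→Vance 4·5=20. Service 532; fixed 170; total 702.
Difference: |731 − 702| = 29.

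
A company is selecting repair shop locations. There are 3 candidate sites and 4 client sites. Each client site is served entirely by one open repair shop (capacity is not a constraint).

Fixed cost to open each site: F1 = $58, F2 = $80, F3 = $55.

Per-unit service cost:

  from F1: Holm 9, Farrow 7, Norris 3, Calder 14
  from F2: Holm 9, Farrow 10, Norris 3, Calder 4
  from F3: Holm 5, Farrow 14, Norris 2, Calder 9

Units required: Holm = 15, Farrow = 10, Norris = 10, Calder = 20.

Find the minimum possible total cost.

Minimum total cost: 410

For any fixed open set, each client site goes to its cheapest open site; total = fixed + service.
{F2, F3}: Holm→F3 5·15=75, Farrow→F2 10·10=100, Norris→F3 2·10=20, Calder→F2 4·20=80. Service 275; fixed 135; total 410.
{F2}: service 345 + fixed 80 = 425
{F1, F2, F3}: Holm→F3 5·15=75, Farrow→F1 7·10=70, Norris→F3 2·10=20, Calder→F2 4·20=80. Service 245; fixed 193; total 438.
{F3}: service 415 + fixed 55 = 470
No other subset beats 410.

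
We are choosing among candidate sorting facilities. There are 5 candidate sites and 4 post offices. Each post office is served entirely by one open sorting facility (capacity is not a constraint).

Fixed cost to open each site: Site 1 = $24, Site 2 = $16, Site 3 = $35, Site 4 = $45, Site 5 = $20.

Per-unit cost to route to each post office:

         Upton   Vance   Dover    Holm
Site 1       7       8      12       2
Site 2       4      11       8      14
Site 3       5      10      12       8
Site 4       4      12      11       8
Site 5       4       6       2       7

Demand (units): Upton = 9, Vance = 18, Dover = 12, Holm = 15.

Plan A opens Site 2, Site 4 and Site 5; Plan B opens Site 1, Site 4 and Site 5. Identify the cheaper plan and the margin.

Plan B is cheaper by 67.

Plan A: {Site 2, Site 4, Site 5}: Upton→Site 2 4·9=36, Vance→Site 5 6·18=108, Dover→Site 5 2·12=24, Holm→Site 5 7·15=105. Service 273; fixed 81; total 354.
Plan B: {Site 1, Site 4, Site 5}: Upton→Site 4 4·9=36, Vance→Site 5 6·18=108, Dover→Site 5 2·12=24, Holm→Site 1 2·15=30. Service 198; fixed 89; total 287.
Difference: |354 − 287| = 67.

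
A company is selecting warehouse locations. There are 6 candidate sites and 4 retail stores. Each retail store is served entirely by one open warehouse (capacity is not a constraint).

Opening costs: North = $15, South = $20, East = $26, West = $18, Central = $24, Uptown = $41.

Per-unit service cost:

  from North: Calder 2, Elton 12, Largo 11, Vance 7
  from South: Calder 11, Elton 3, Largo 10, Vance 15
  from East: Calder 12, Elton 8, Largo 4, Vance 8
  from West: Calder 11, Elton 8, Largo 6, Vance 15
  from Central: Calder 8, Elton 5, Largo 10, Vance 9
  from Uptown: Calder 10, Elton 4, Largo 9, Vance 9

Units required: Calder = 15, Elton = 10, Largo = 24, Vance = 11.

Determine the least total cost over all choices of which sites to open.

For any fixed open set, each retail store goes to its cheapest open site; total = fixed + service.
{North, South, East}: Calder→North 2·15=30, Elton→South 3·10=30, Largo→East 4·24=96, Vance→North 7·11=77. Service 233; fixed 61; total 294.
{North, South, East, West}: Calder→North 2·15=30, Elton→South 3·10=30, Largo→East 4·24=96, Vance→North 7·11=77. Service 233; fixed 79; total 312.
{North, South, East, Central}: service 233 + fixed 85 = 318
{North, South, East, West, Central, Uptown}: service 233 + fixed 144 = 377
No other subset beats 294.

Minimum total cost: 294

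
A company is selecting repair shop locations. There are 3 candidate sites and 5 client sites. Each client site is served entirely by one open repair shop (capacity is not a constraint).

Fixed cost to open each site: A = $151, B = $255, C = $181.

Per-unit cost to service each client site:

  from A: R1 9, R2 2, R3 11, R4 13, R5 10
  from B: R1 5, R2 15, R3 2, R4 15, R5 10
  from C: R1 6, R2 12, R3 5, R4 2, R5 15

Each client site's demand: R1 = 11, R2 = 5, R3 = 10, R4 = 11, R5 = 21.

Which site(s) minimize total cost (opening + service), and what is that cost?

For any fixed open set, each client site goes to its cheapest open site; total = fixed + service.
{A, C}: R1→C 6·11=66, R2→A 2·5=10, R3→C 5·10=50, R4→C 2·11=22, R5→A 10·21=210. Service 358; fixed 332; total 690.
{C}: service 513 + fixed 181 = 694
{A}: R1→A 9·11=99, R2→A 2·5=10, R3→A 11·10=110, R4→A 13·11=143, R5→A 10·21=210. Service 572; fixed 151; total 723.
{A, B, C}: R1→B 5·11=55, R2→A 2·5=10, R3→B 2·10=20, R4→C 2·11=22, R5→A 10·21=210. Service 317; fixed 587; total 904.
(All 7 nonempty subsets were checked; A and C is lowest.)

Open A and C; minimum total cost 690.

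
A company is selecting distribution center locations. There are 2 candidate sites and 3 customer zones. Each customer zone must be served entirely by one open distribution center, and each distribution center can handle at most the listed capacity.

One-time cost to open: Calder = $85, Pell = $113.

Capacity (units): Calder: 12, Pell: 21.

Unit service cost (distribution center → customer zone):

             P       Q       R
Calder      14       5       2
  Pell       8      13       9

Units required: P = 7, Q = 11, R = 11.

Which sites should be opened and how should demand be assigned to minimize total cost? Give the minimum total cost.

Open {Calder, Pell}: P→Pell 8·7=56, Q→Calder 5·11=55, R→Pell 9·11=99.
Loads: Calder carries 11/12, Pell carries 18/21. Service 210; fixed 198; total 408.
Next best feasible plan costs 419.

Minimum total cost: 408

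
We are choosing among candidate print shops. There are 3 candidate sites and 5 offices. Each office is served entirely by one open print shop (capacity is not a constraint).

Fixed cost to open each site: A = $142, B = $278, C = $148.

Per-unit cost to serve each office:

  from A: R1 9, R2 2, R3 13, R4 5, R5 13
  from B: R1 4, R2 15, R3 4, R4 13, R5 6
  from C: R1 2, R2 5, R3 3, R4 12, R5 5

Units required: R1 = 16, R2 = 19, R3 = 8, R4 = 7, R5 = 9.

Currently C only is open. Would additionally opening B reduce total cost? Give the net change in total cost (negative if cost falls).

No — net change +278 (cost rises by 278).

Current service cost with {C}: 280.
Adding B: each office re-picks its cheapest; new service cost 280, saving 0.
Extra fixed cost: 278. Net change = 278 − 0 = 278.
(Totals: 428 → 706.)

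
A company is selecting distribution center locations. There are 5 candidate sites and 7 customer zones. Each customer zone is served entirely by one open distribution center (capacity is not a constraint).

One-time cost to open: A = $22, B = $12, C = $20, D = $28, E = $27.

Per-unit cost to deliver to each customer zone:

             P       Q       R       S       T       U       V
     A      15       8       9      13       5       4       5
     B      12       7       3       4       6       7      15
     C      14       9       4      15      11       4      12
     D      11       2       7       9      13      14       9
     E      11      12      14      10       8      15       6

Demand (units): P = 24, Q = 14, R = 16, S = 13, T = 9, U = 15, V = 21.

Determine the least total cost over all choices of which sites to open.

Minimum total cost: 664

For any fixed open set, each customer zone goes to its cheapest open site; total = fixed + service.
{A, B, D}: P→D 11·24=264, Q→D 2·14=28, R→B 3·16=48, S→B 4·13=52, T→A 5·9=45, U→A 4·15=60, V→A 5·21=105. Service 602; fixed 62; total 664.
{A, B, C, D}: service 602 + fixed 82 = 684
{A, B, D, E}: P→D 11·24=264, Q→D 2·14=28, R→B 3·16=48, S→B 4·13=52, T→A 5·9=45, U→A 4·15=60, V→A 5·21=105. Service 602; fixed 89; total 691.
{A, B, C, D, E}: service 602 + fixed 109 = 711
No other subset beats 664.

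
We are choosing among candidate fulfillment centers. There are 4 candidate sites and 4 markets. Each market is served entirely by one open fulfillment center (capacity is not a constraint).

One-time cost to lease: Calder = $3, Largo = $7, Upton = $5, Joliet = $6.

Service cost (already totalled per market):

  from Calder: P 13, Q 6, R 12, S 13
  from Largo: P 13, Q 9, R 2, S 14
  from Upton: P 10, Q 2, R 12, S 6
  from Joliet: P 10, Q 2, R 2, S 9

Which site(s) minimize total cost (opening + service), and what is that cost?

Open Joliet only; minimum total cost 29.

For any fixed open set, each market goes to its cheapest open site; total = fixed + service.
{Joliet}: P→Joliet 10, Q→Joliet 2, R→Joliet 2, S→Joliet 9. Service 23; fixed 6; total 29.
{Upton, Joliet}: service 20 + fixed 11 = 31
{Calder, Joliet}: service 23 + fixed 9 = 32
{Calder, Largo, Upton, Joliet}: service 20 + fixed 21 = 41
No other subset beats 29.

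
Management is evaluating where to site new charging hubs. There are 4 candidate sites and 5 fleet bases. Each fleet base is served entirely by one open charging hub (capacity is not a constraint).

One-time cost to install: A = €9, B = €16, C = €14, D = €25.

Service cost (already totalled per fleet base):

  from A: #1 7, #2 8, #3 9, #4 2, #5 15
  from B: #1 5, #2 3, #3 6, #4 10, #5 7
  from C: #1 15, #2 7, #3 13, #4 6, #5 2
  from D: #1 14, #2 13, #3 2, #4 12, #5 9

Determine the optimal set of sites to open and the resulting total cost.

For any fixed open set, each fleet base goes to its cheapest open site; total = fixed + service.
{B}: #1→B 5, #2→B 3, #3→B 6, #4→B 10, #5→B 7. Service 31; fixed 16; total 47.
{A, B}: service 23 + fixed 25 = 48
{A}: service 41 + fixed 9 = 50
{A, B, C, D}: #1→B 5, #2→B 3, #3→D 2, #4→A 2, #5→C 2. Service 14; fixed 64; total 78.
No other subset beats 47.

Open B only; minimum total cost 47.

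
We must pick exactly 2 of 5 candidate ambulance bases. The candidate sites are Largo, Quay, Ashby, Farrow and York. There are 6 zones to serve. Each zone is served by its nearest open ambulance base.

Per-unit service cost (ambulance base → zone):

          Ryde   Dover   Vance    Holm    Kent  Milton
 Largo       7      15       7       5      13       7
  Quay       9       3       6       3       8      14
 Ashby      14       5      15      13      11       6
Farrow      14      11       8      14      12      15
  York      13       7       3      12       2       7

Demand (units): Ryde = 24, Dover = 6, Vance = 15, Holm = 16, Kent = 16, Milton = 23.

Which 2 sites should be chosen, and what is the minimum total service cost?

With exactly 2 open, each zone uses its cheapest among the chosen.
{Quay, York}: Ryde→Quay 9·24=216, Dover→Quay 3·6=18, Vance→York 3·15=45, Holm→Quay 3·16=48, Kent→York 2·16=32, Milton→York 7·23=161. Service cost 520.
{Largo, York}: service cost 528
{Largo, Quay}: service cost 613
Among all 10 size-2 choices, {Quay, York} is lowest.

Choose Quay and York; total service cost 520.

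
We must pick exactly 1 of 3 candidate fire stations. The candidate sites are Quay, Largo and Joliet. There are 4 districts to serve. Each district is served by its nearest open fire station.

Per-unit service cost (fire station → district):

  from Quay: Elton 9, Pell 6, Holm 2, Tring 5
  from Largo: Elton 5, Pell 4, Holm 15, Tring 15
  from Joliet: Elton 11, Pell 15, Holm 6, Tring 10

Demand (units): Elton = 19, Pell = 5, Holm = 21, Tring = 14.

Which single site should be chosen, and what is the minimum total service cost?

Choose Quay only; total service cost 313.

With exactly 1 open, each district uses its cheapest among the chosen.
{Quay}: Elton→Quay 9·19=171, Pell→Quay 6·5=30, Holm→Quay 2·21=42, Tring→Quay 5·14=70. Service cost 313.
{Joliet}: service cost 550
{Largo}: service cost 640
Among all 3 size-1 choices, {Quay} is lowest.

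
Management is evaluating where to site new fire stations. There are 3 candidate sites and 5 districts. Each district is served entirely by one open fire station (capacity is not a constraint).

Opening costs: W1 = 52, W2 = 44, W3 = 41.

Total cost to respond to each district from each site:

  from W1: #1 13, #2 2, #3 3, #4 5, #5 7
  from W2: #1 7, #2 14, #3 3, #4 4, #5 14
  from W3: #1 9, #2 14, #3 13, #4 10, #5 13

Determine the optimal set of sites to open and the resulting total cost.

For any fixed open set, each district goes to its cheapest open site; total = fixed + service.
{W1}: #1→W1 13, #2→W1 2, #3→W1 3, #4→W1 5, #5→W1 7. Service 30; fixed 52; total 82.
{W2}: service 42 + fixed 44 = 86
{W3}: #1→W3 9, #2→W3 14, #3→W3 13, #4→W3 10, #5→W3 13. Service 59; fixed 41; total 100.
{W1, W2, W3}: service 23 + fixed 137 = 160
No other subset beats 82.

Open W1 only; minimum total cost 82.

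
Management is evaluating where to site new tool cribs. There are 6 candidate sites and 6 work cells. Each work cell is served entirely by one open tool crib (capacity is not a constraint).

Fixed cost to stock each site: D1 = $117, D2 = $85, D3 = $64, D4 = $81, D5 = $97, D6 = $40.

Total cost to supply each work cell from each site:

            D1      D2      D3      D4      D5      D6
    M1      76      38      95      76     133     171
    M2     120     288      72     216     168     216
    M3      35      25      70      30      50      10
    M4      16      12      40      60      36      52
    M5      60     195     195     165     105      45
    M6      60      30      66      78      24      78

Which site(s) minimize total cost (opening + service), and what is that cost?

For any fixed open set, each work cell goes to its cheapest open site; total = fixed + service.
{D2, D3, D6}: M1→D2 38, M2→D3 72, M3→D6 10, M4→D2 12, M5→D6 45, M6→D2 30. Service 207; fixed 189; total 396.
{D3, D6}: service 328 + fixed 104 = 432
{D2, D6}: service 351 + fixed 125 = 476
{D1, D2, D3, D4, D5, D6}: service 201 + fixed 484 = 685
No other subset beats 396.

Open D2, D3 and D6; minimum total cost 396.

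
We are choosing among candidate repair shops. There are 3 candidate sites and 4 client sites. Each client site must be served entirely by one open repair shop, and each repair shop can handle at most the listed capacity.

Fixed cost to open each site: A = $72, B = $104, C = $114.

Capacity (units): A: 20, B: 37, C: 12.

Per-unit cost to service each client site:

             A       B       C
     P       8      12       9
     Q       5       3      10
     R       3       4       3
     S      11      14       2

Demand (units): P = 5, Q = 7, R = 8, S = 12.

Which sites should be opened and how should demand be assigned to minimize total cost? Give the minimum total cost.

Open {A, C}: P→A 8·5=40, Q→A 5·7=35, R→A 3·8=24, S→C 2·12=24.
Loads: A carries 20/20, C carries 12/12. Service 123; fixed 186; total 309.
Next best feasible plan costs 355.

Minimum total cost: 309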